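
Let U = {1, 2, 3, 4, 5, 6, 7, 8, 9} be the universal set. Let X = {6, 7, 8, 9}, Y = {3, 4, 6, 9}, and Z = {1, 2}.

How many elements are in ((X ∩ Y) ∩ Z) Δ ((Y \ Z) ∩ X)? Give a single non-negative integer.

2

X ∩ Y = {6, 9}
(X ∩ Y) ∩ Z = {}
Y \ Z = {3, 4, 6, 9}
(Y \ Z) ∩ X = {6, 9}
((X ∩ Y) ∩ Z) Δ ((Y \ Z) ∩ X) = {6, 9}
|((X ∩ Y) ∩ Z) Δ ((Y \ Z) ∩ X)| = 2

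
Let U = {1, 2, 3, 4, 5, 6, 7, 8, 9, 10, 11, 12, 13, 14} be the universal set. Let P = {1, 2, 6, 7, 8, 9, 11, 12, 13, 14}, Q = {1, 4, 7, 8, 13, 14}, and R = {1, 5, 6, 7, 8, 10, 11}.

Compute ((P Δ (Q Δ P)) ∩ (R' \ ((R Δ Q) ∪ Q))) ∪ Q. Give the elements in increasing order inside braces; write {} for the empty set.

Q Δ P = {2, 4, 6, 9, 11, 12}
P Δ (Q Δ P) = {1, 4, 7, 8, 13, 14}
R' = {2, 3, 4, 9, 12, 13, 14}
R Δ Q = {4, 5, 6, 10, 11, 13, 14}
(R Δ Q) ∪ Q = {1, 4, 5, 6, 7, 8, 10, 11, 13, 14}
R' \ ((R Δ Q) ∪ Q) = {2, 3, 9, 12}
(P Δ (Q Δ P)) ∩ (R' \ ((R Δ Q) ∪ Q)) = {}
((P Δ (Q Δ P)) ∩ (R' \ ((R Δ Q) ∪ Q))) ∪ Q = {1, 4, 7, 8, 13, 14}

{1, 4, 7, 8, 13, 14}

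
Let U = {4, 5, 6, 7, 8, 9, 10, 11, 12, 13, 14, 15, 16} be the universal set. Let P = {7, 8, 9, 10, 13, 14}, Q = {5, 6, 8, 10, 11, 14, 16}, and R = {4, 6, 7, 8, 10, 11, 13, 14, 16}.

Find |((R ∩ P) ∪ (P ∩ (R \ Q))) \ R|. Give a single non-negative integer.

0

R ∩ P = {7, 8, 10, 13, 14}
R \ Q = {4, 7, 13}
P ∩ (R \ Q) = {7, 13}
(R ∩ P) ∪ (P ∩ (R \ Q)) = {7, 8, 10, 13, 14}
((R ∩ P) ∪ (P ∩ (R \ Q))) \ R = {}
|((R ∩ P) ∪ (P ∩ (R \ Q))) \ R| = 0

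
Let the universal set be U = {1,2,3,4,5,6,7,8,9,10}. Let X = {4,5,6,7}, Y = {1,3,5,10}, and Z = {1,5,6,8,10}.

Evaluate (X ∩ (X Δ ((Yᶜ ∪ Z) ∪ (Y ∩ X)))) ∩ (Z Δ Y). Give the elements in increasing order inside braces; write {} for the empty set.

Yᶜ = {2,4,6,7,8,9}
Yᶜ ∪ Z = {1,2,4,5,6,7,8,9,10}
Y ∩ X = {5}
(Yᶜ ∪ Z) ∪ (Y ∩ X) = {1,2,4,5,6,7,8,9,10}
X Δ ((Yᶜ ∪ Z) ∪ (Y ∩ X)) = {1,2,8,9,10}
X ∩ (X Δ ((Yᶜ ∪ Z) ∪ (Y ∩ X))) = {}
Z Δ Y = {3,6,8}
(X ∩ (X Δ ((Yᶜ ∪ Z) ∪ (Y ∩ X)))) ∩ (Z Δ Y) = {}

{}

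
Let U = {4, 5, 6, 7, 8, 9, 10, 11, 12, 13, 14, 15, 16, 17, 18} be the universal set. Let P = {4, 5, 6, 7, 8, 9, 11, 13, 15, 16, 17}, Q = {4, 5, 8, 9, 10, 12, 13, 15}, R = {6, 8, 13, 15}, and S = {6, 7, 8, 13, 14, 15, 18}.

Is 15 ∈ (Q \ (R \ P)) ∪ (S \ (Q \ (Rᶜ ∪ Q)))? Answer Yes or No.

15 ∈ R and 15 ∈ P, so 15 ∉ R \ P
15 ∈ Q and 15 ∉ (R \ P), so 15 ∈ Q \ (R \ P)
15 ∈ R, so 15 ∉ Rᶜ
15 ∉ Rᶜ and 15 ∈ Q, so 15 ∈ Rᶜ ∪ Q
15 ∈ Q and 15 ∈ (Rᶜ ∪ Q), so 15 ∉ Q \ (Rᶜ ∪ Q)
15 ∈ S and 15 ∉ (Q \ (Rᶜ ∪ Q)), so 15 ∈ S \ (Q \ (Rᶜ ∪ Q))
15 ∈ (Q \ (R \ P)) and 15 ∈ (S \ (Q \ (Rᶜ ∪ Q))), so 15 ∈ (Q \ (R \ P)) ∪ (S \ (Q \ (Rᶜ ∪ Q)))

Yes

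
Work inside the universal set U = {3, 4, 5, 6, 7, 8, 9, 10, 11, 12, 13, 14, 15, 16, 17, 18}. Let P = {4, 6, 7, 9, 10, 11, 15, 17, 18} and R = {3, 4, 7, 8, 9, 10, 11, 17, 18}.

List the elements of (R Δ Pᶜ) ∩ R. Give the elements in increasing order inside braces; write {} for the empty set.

Pᶜ = {3, 5, 8, 12, 13, 14, 16}
R Δ Pᶜ = {4, 5, 7, 9, 10, 11, 12, 13, 14, 16, 17, 18}
(R Δ Pᶜ) ∩ R = {4, 7, 9, 10, 11, 17, 18}

{4, 7, 9, 10, 11, 17, 18}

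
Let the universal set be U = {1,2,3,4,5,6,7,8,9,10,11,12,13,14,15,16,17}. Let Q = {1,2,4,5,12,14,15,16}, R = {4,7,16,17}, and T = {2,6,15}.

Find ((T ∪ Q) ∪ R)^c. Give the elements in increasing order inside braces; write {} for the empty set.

{3,8,9,10,11,13}

T ∪ Q = {1,2,4,5,6,12,14,15,16}
(T ∪ Q) ∪ R = {1,2,4,5,6,7,12,14,15,16,17}
((T ∪ Q) ∪ R)^c = {3,8,9,10,11,13}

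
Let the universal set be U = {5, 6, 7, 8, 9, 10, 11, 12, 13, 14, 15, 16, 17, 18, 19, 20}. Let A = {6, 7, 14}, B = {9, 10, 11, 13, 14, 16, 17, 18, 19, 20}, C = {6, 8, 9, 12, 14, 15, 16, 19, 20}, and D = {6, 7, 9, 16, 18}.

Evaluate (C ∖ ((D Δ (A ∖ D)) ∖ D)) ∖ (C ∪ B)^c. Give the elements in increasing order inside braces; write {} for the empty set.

A ∖ D = {14}
D Δ (A ∖ D) = {6, 7, 9, 14, 16, 18}
(D Δ (A ∖ D)) ∖ D = {14}
C ∖ ((D Δ (A ∖ D)) ∖ D) = {6, 8, 9, 12, 15, 16, 19, 20}
C ∪ B = {6, 8, 9, 10, 11, 12, 13, 14, 15, 16, 17, 18, 19, 20}
(C ∪ B)^c = {5, 7}
(C ∖ ((D Δ (A ∖ D)) ∖ D)) ∖ (C ∪ B)^c = {6, 8, 9, 12, 15, 16, 19, 20}

{6, 8, 9, 12, 15, 16, 19, 20}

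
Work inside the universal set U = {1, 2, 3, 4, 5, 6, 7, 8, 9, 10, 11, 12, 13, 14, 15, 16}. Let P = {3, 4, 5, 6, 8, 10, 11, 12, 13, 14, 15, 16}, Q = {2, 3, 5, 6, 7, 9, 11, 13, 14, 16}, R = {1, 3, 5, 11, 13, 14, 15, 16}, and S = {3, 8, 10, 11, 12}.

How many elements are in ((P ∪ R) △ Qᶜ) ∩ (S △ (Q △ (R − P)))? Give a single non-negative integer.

5

P ∪ R = {1, 3, 4, 5, 6, 8, 10, 11, 12, 13, 14, 15, 16}
Qᶜ = {1, 4, 8, 10, 12, 15}
(P ∪ R) △ Qᶜ = {3, 5, 6, 11, 13, 14, 16}
R − P = {1}
Q △ (R − P) = {1, 2, 3, 5, 6, 7, 9, 11, 13, 14, 16}
S △ (Q △ (R − P)) = {1, 2, 5, 6, 7, 8, 9, 10, 12, 13, 14, 16}
((P ∪ R) △ Qᶜ) ∩ (S △ (Q △ (R − P))) = {5, 6, 13, 14, 16}
|((P ∪ R) △ Qᶜ) ∩ (S △ (Q △ (R − P)))| = 5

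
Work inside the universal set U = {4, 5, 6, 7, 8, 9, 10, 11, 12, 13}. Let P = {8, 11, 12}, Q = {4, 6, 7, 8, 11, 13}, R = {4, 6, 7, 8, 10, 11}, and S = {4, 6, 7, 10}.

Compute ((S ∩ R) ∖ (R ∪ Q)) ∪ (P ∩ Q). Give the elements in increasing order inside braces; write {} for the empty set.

{8, 11}

S ∩ R = {4, 6, 7, 10}
R ∪ Q = {4, 6, 7, 8, 10, 11, 13}
(S ∩ R) ∖ (R ∪ Q) = {}
P ∩ Q = {8, 11}
((S ∩ R) ∖ (R ∪ Q)) ∪ (P ∩ Q) = {8, 11}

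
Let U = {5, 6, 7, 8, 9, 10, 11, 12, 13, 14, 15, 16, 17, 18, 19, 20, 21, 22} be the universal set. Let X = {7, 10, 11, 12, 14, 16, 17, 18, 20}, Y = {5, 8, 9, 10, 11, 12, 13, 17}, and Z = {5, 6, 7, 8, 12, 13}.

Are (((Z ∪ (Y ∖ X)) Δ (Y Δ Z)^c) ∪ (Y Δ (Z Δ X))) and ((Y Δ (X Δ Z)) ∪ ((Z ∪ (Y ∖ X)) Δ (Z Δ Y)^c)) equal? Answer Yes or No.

Y ∖ X = {5, 8, 9, 13}
Z ∪ (Y ∖ X) = {5, 6, 7, 8, 9, 12, 13}
Y Δ Z = {6, 7, 9, 10, 11, 17}
(Y Δ Z)^c = {5, 8, 12, 13, 14, 15, 16, 18, 19, 20, 21, 22}
(Z ∪ (Y ∖ X)) Δ (Y Δ Z)^c = {6, 7, 9, 14, 15, 16, 18, 19, 20, 21, 22}
Z Δ X = {5, 6, 8, 10, 11, 13, 14, 16, 17, 18, 20}
Y Δ (Z Δ X) = {6, 9, 12, 14, 16, 18, 20}
((Z ∪ (Y ∖ X)) Δ (Y Δ Z)^c) ∪ (Y Δ (Z Δ X)) = {6, 7, 9, 12, 14, 15, 16, 18, 19, 20, 21, 22}
X Δ Z = {5, 6, 8, 10, 11, 13, 14, 16, 17, 18, 20}
Y Δ (X Δ Z) = {6, 9, 12, 14, 16, 18, 20}
Z Δ Y = {6, 7, 9, 10, 11, 17}
(Z Δ Y)^c = {5, 8, 12, 13, 14, 15, 16, 18, 19, 20, 21, 22}
(Z ∪ (Y ∖ X)) Δ (Z Δ Y)^c = {6, 7, 9, 14, 15, 16, 18, 19, 20, 21, 22}
(Y Δ (X Δ Z)) ∪ ((Z ∪ (Y ∖ X)) Δ (Z Δ Y)^c) = {6, 7, 9, 12, 14, 15, 16, 18, 19, 20, 21, 22}
Both equal {6, 7, 9, 12, 14, 15, 16, 18, 19, 20, 21, 22}, so ((Z ∪ (Y ∖ X)) Δ (Y Δ Z)^c) ∪ (Y Δ (Z Δ X)) = (Y Δ (X Δ Z)) ∪ ((Z ∪ (Y ∖ X)) Δ (Z Δ Y)^c).

Yes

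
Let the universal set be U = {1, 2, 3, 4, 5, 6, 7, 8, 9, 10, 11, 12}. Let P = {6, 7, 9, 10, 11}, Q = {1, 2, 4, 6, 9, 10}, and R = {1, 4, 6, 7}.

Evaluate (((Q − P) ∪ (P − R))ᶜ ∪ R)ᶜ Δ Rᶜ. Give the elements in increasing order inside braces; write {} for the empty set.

{3, 5, 8, 12}

Q − P = {1, 2, 4}
P − R = {9, 10, 11}
(Q − P) ∪ (P − R) = {1, 2, 4, 9, 10, 11}
((Q − P) ∪ (P − R))ᶜ = {3, 5, 6, 7, 8, 12}
((Q − P) ∪ (P − R))ᶜ ∪ R = {1, 3, 4, 5, 6, 7, 8, 12}
(((Q − P) ∪ (P − R))ᶜ ∪ R)ᶜ = {2, 9, 10, 11}
Rᶜ = {2, 3, 5, 8, 9, 10, 11, 12}
(((Q − P) ∪ (P − R))ᶜ ∪ R)ᶜ Δ Rᶜ = {3, 5, 8, 12}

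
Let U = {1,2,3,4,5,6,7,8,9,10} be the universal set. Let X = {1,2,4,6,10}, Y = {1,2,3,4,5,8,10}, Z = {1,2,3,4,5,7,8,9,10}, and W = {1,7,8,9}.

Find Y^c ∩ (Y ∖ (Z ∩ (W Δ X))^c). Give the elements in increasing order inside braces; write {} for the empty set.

{}

Y^c = {6,7,9}
W Δ X = {2,4,6,7,8,9,10}
Z ∩ (W Δ X) = {2,4,7,8,9,10}
(Z ∩ (W Δ X))^c = {1,3,5,6}
Y ∖ (Z ∩ (W Δ X))^c = {2,4,8,10}
Y^c ∩ (Y ∖ (Z ∩ (W Δ X))^c) = {}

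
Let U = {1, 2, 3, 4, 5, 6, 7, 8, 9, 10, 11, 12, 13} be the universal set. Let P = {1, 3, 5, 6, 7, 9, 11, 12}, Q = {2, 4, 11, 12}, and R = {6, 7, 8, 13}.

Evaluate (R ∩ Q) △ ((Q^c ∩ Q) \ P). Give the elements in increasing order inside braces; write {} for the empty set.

R ∩ Q = {}
Q^c = {1, 3, 5, 6, 7, 8, 9, 10, 13}
Q^c ∩ Q = {}
(Q^c ∩ Q) \ P = {}
(R ∩ Q) △ ((Q^c ∩ Q) \ P) = {}

{}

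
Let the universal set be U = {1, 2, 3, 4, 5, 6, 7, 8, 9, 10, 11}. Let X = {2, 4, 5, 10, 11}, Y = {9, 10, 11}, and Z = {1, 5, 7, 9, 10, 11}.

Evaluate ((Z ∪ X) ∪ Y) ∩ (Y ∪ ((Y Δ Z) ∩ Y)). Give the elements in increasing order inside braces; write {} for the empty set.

Z ∪ X = {1, 2, 4, 5, 7, 9, 10, 11}
(Z ∪ X) ∪ Y = {1, 2, 4, 5, 7, 9, 10, 11}
Y Δ Z = {1, 5, 7}
(Y Δ Z) ∩ Y = {}
Y ∪ ((Y Δ Z) ∩ Y) = {9, 10, 11}
((Z ∪ X) ∪ Y) ∩ (Y ∪ ((Y Δ Z) ∩ Y)) = {9, 10, 11}

{9, 10, 11}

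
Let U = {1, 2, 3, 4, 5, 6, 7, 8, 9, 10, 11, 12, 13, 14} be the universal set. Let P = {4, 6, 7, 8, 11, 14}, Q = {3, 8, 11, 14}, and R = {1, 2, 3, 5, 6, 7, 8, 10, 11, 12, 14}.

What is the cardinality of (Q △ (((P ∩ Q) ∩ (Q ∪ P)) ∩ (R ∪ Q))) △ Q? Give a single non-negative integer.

3

P ∩ Q = {8, 11, 14}
Q ∪ P = {3, 4, 6, 7, 8, 11, 14}
(P ∩ Q) ∩ (Q ∪ P) = {8, 11, 14}
R ∪ Q = {1, 2, 3, 5, 6, 7, 8, 10, 11, 12, 14}
((P ∩ Q) ∩ (Q ∪ P)) ∩ (R ∪ Q) = {8, 11, 14}
Q △ (((P ∩ Q) ∩ (Q ∪ P)) ∩ (R ∪ Q)) = {3}
(Q △ (((P ∩ Q) ∩ (Q ∪ P)) ∩ (R ∪ Q))) △ Q = {8, 11, 14}
|(Q △ (((P ∩ Q) ∩ (Q ∪ P)) ∩ (R ∪ Q))) △ Q| = 3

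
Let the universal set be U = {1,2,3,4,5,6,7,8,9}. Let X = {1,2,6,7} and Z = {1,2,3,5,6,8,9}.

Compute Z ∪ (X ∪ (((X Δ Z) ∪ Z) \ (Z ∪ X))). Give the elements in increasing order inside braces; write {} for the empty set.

X Δ Z = {3,5,7,8,9}
(X Δ Z) ∪ Z = {1,2,3,5,6,7,8,9}
Z ∪ X = {1,2,3,5,6,7,8,9}
((X Δ Z) ∪ Z) \ (Z ∪ X) = {}
X ∪ (((X Δ Z) ∪ Z) \ (Z ∪ X)) = {1,2,6,7}
Z ∪ (X ∪ (((X Δ Z) ∪ Z) \ (Z ∪ X))) = {1,2,3,5,6,7,8,9}

{1,2,3,5,6,7,8,9}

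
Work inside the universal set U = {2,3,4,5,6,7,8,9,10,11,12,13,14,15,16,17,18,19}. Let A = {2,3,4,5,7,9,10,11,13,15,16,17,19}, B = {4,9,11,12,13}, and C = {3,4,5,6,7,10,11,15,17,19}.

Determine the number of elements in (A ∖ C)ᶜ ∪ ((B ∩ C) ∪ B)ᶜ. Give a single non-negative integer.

16

A ∖ C = {2,9,13,16}
(A ∖ C)ᶜ = {3,4,5,6,7,8,10,11,12,14,15,17,18,19}
B ∩ C = {4,11}
(B ∩ C) ∪ B = {4,9,11,12,13}
((B ∩ C) ∪ B)ᶜ = {2,3,5,6,7,8,10,14,15,16,17,18,19}
(A ∖ C)ᶜ ∪ ((B ∩ C) ∪ B)ᶜ = {2,3,4,5,6,7,8,10,11,12,14,15,16,17,18,19}
|(A ∖ C)ᶜ ∪ ((B ∩ C) ∪ B)ᶜ| = 16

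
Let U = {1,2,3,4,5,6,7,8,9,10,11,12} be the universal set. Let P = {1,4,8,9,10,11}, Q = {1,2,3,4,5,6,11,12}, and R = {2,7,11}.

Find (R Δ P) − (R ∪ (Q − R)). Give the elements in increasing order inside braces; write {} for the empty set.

R Δ P = {1,2,4,7,8,9,10}
Q − R = {1,3,4,5,6,12}
R ∪ (Q − R) = {1,2,3,4,5,6,7,11,12}
(R Δ P) − (R ∪ (Q − R)) = {8,9,10}

{8,9,10}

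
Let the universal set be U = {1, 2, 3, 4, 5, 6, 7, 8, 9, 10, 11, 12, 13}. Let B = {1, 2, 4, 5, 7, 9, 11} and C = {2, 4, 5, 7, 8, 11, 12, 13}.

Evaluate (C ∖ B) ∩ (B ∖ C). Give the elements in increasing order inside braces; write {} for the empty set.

{}

C ∖ B = {8, 12, 13}
B ∖ C = {1, 9}
(C ∖ B) ∩ (B ∖ C) = {}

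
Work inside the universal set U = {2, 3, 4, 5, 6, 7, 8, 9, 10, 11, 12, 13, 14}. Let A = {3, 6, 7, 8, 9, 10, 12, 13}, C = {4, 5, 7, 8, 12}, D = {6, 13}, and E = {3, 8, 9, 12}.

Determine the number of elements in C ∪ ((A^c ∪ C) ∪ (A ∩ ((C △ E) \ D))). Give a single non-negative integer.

10

A^c = {2, 4, 5, 11, 14}
A^c ∪ C = {2, 4, 5, 7, 8, 11, 12, 14}
C △ E = {3, 4, 5, 7, 9}
(C △ E) \ D = {3, 4, 5, 7, 9}
A ∩ ((C △ E) \ D) = {3, 7, 9}
(A^c ∪ C) ∪ (A ∩ ((C △ E) \ D)) = {2, 3, 4, 5, 7, 8, 9, 11, 12, 14}
C ∪ ((A^c ∪ C) ∪ (A ∩ ((C △ E) \ D))) = {2, 3, 4, 5, 7, 8, 9, 11, 12, 14}
|C ∪ ((A^c ∪ C) ∪ (A ∩ ((C △ E) \ D)))| = 10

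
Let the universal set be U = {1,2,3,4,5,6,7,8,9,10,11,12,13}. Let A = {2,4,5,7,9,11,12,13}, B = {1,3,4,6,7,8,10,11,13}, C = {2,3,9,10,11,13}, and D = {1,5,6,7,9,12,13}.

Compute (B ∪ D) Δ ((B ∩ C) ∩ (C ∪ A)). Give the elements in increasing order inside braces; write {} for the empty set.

B ∪ D = {1,3,4,5,6,7,8,9,10,11,12,13}
B ∩ C = {3,10,11,13}
C ∪ A = {2,3,4,5,7,9,10,11,12,13}
(B ∩ C) ∩ (C ∪ A) = {3,10,11,13}
(B ∪ D) Δ ((B ∩ C) ∩ (C ∪ A)) = {1,4,5,6,7,8,9,12}

{1,4,5,6,7,8,9,12}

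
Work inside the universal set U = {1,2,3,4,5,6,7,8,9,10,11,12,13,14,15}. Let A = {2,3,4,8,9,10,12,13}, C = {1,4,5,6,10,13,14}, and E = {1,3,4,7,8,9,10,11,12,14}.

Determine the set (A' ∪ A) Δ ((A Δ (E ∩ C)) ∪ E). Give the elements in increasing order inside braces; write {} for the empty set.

A' = {1,5,6,7,11,14,15}
A' ∪ A = {1,2,3,4,5,6,7,8,9,10,11,12,13,14,15}
E ∩ C = {1,4,10,14}
A Δ (E ∩ C) = {1,2,3,8,9,12,13,14}
(A Δ (E ∩ C)) ∪ E = {1,2,3,4,7,8,9,10,11,12,13,14}
(A' ∪ A) Δ ((A Δ (E ∩ C)) ∪ E) = {5,6,15}

{5,6,15}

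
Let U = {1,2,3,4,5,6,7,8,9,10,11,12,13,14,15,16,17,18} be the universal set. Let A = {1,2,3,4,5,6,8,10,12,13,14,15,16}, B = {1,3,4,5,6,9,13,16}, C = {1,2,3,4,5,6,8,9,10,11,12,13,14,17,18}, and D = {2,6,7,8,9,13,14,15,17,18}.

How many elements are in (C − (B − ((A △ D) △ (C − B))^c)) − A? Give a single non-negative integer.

A △ D = {1,3,4,5,7,9,10,12,16,17,18}
C − B = {2,8,10,11,12,14,17,18}
(A △ D) △ (C − B) = {1,2,3,4,5,7,8,9,11,14,16}
((A △ D) △ (C − B))^c = {6,10,12,13,15,17,18}
B − ((A △ D) △ (C − B))^c = {1,3,4,5,9,16}
C − (B − ((A △ D) △ (C − B))^c) = {2,6,8,10,11,12,13,14,17,18}
(C − (B − ((A △ D) △ (C − B))^c)) − A = {11,17,18}
|(C − (B − ((A △ D) △ (C − B))^c)) − A| = 3

3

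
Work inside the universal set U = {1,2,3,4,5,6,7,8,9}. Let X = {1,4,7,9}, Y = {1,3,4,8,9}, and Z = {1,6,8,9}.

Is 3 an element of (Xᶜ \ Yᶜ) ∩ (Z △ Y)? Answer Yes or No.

3 ∉ X, so 3 ∈ Xᶜ
3 ∈ Y, so 3 ∉ Yᶜ
3 ∈ Xᶜ and 3 ∉ Yᶜ, so 3 ∈ Xᶜ \ Yᶜ
3 ∉ Z and 3 ∈ Y, so 3 ∈ Z △ Y
3 ∈ (Xᶜ \ Yᶜ) and 3 ∈ (Z △ Y), so 3 ∈ (Xᶜ \ Yᶜ) ∩ (Z △ Y)

Yes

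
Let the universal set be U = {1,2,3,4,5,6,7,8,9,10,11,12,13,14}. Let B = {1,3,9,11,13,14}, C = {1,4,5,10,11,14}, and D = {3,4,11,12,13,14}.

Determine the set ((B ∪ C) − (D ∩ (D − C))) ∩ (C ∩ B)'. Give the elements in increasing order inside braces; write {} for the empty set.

B ∪ C = {1,3,4,5,9,10,11,13,14}
D − C = {3,12,13}
D ∩ (D − C) = {3,12,13}
(B ∪ C) − (D ∩ (D − C)) = {1,4,5,9,10,11,14}
C ∩ B = {1,11,14}
(C ∩ B)' = {2,3,4,5,6,7,8,9,10,12,13}
((B ∪ C) − (D ∩ (D − C))) ∩ (C ∩ B)' = {4,5,9,10}

{4,5,9,10}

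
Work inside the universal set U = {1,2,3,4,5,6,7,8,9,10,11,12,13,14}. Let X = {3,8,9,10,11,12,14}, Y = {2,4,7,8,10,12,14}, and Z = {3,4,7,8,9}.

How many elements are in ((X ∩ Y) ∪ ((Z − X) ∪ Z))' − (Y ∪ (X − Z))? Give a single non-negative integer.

X ∩ Y = {8,10,12,14}
Z − X = {4,7}
(Z − X) ∪ Z = {3,4,7,8,9}
(X ∩ Y) ∪ ((Z − X) ∪ Z) = {3,4,7,8,9,10,12,14}
((X ∩ Y) ∪ ((Z − X) ∪ Z))' = {1,2,5,6,11,13}
X − Z = {10,11,12,14}
Y ∪ (X − Z) = {2,4,7,8,10,11,12,14}
((X ∩ Y) ∪ ((Z − X) ∪ Z))' − (Y ∪ (X − Z)) = {1,5,6,13}
|((X ∩ Y) ∪ ((Z − X) ∪ Z))' − (Y ∪ (X − Z))| = 4

4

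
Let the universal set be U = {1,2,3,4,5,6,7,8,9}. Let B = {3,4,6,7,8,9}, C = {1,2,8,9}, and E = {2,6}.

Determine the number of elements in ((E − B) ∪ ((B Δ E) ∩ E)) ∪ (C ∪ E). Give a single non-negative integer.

5

E − B = {2}
B Δ E = {2,3,4,7,8,9}
(B Δ E) ∩ E = {2}
(E − B) ∪ ((B Δ E) ∩ E) = {2}
C ∪ E = {1,2,6,8,9}
((E − B) ∪ ((B Δ E) ∩ E)) ∪ (C ∪ E) = {1,2,6,8,9}
|((E − B) ∪ ((B Δ E) ∩ E)) ∪ (C ∪ E)| = 5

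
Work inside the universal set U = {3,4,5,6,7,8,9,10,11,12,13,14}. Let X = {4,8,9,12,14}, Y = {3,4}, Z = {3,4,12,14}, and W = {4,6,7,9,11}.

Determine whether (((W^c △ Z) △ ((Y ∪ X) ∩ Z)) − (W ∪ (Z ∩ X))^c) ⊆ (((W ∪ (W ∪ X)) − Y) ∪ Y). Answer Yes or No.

W^c = {3,5,8,10,12,13,14}
W^c △ Z = {4,5,8,10,13}
Y ∪ X = {3,4,8,9,12,14}
(Y ∪ X) ∩ Z = {3,4,12,14}
(W^c △ Z) △ ((Y ∪ X) ∩ Z) = {3,5,8,10,12,13,14}
Z ∩ X = {4,12,14}
W ∪ (Z ∩ X) = {4,6,7,9,11,12,14}
(W ∪ (Z ∩ X))^c = {3,5,8,10,13}
((W^c △ Z) △ ((Y ∪ X) ∩ Z)) − (W ∪ (Z ∩ X))^c = {12,14}
W ∪ X = {4,6,7,8,9,11,12,14}
W ∪ (W ∪ X) = {4,6,7,8,9,11,12,14}
(W ∪ (W ∪ X)) − Y = {6,7,8,9,11,12,14}
((W ∪ (W ∪ X)) − Y) ∪ Y = {3,4,6,7,8,9,11,12,14}
Every element of {12,14} is in {3,4,6,7,8,9,11,12,14}, so ((W^c △ Z) △ ((Y ∪ X) ∩ Z)) − (W ∪ (Z ∩ X))^c ⊆ ((W ∪ (W ∪ X)) − Y) ∪ Y.

Yes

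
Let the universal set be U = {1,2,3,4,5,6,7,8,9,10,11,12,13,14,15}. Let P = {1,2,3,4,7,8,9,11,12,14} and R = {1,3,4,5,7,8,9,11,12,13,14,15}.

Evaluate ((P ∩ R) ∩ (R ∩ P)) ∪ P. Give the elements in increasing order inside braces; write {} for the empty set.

P ∩ R = {1,3,4,7,8,9,11,12,14}
R ∩ P = {1,3,4,7,8,9,11,12,14}
(P ∩ R) ∩ (R ∩ P) = {1,3,4,7,8,9,11,12,14}
((P ∩ R) ∩ (R ∩ P)) ∪ P = {1,2,3,4,7,8,9,11,12,14}

{1,2,3,4,7,8,9,11,12,14}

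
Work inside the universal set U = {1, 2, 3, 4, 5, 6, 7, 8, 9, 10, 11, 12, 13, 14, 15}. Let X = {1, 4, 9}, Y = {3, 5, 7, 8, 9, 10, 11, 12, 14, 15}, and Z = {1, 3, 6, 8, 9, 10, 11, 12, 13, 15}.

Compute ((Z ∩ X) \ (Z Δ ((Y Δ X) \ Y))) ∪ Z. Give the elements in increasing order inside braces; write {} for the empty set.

Z ∩ X = {1, 9}
Y Δ X = {1, 3, 4, 5, 7, 8, 10, 11, 12, 14, 15}
(Y Δ X) \ Y = {1, 4}
Z Δ ((Y Δ X) \ Y) = {3, 4, 6, 8, 9, 10, 11, 12, 13, 15}
(Z ∩ X) \ (Z Δ ((Y Δ X) \ Y)) = {1}
((Z ∩ X) \ (Z Δ ((Y Δ X) \ Y))) ∪ Z = {1, 3, 6, 8, 9, 10, 11, 12, 13, 15}

{1, 3, 6, 8, 9, 10, 11, 12, 13, 15}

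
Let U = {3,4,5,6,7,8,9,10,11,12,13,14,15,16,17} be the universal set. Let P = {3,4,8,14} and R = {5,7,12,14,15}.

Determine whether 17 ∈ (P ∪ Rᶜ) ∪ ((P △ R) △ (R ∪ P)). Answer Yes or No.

17 ∉ R, so 17 ∈ Rᶜ
17 ∉ P and 17 ∈ Rᶜ, so 17 ∈ P ∪ Rᶜ
17 ∉ P and 17 ∉ R, so 17 ∉ P △ R
17 ∉ R and 17 ∉ P, so 17 ∉ R ∪ P
17 ∉ (P △ R) and 17 ∉ (R ∪ P), so 17 ∉ (P △ R) △ (R ∪ P)
17 ∈ (P ∪ Rᶜ) and 17 ∉ ((P △ R) △ (R ∪ P)), so 17 ∈ (P ∪ Rᶜ) ∪ ((P △ R) △ (R ∪ P))

Yes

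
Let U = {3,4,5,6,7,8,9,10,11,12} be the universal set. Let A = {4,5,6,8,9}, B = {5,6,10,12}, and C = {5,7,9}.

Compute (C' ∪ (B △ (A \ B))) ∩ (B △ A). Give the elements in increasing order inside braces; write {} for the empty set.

C' = {3,4,6,8,10,11,12}
A \ B = {4,8,9}
B △ (A \ B) = {4,5,6,8,9,10,12}
C' ∪ (B △ (A \ B)) = {3,4,5,6,8,9,10,11,12}
B △ A = {4,8,9,10,12}
(C' ∪ (B △ (A \ B))) ∩ (B △ A) = {4,8,9,10,12}

{4,8,9,10,12}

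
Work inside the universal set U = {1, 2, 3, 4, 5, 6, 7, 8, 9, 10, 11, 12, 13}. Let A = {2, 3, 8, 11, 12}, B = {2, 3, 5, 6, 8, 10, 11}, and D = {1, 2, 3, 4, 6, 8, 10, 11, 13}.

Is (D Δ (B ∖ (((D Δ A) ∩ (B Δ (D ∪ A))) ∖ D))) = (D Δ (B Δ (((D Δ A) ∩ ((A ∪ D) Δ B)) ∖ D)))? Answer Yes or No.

D Δ A = {1, 4, 6, 10, 12, 13}
D ∪ A = {1, 2, 3, 4, 6, 8, 10, 11, 12, 13}
B Δ (D ∪ A) = {1, 4, 5, 12, 13}
(D Δ A) ∩ (B Δ (D ∪ A)) = {1, 4, 12, 13}
((D Δ A) ∩ (B Δ (D ∪ A))) ∖ D = {12}
B ∖ (((D Δ A) ∩ (B Δ (D ∪ A))) ∖ D) = {2, 3, 5, 6, 8, 10, 11}
D Δ (B ∖ (((D Δ A) ∩ (B Δ (D ∪ A))) ∖ D)) = {1, 4, 5, 13}
A ∪ D = {1, 2, 3, 4, 6, 8, 10, 11, 12, 13}
(A ∪ D) Δ B = {1, 4, 5, 12, 13}
(D Δ A) ∩ ((A ∪ D) Δ B) = {1, 4, 12, 13}
((D Δ A) ∩ ((A ∪ D) Δ B)) ∖ D = {12}
B Δ (((D Δ A) ∩ ((A ∪ D) Δ B)) ∖ D) = {2, 3, 5, 6, 8, 10, 11, 12}
D Δ (B Δ (((D Δ A) ∩ ((A ∪ D) Δ B)) ∖ D)) = {1, 4, 5, 12, 13}
12 ∈ D Δ (B Δ (((D Δ A) ∩ ((A ∪ D) Δ B)) ∖ D)) but 12 ∉ D Δ (B ∖ (((D Δ A) ∩ (B Δ (D ∪ A))) ∖ D)), so they differ.

No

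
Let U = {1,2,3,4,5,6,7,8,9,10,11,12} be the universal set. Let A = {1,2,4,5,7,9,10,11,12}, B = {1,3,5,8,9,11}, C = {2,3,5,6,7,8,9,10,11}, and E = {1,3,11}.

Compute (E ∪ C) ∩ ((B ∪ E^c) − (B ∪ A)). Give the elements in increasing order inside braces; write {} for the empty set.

{6}

E ∪ C = {1,2,3,5,6,7,8,9,10,11}
E^c = {2,4,5,6,7,8,9,10,12}
B ∪ E^c = {1,2,3,4,5,6,7,8,9,10,11,12}
B ∪ A = {1,2,3,4,5,7,8,9,10,11,12}
(B ∪ E^c) − (B ∪ A) = {6}
(E ∪ C) ∩ ((B ∪ E^c) − (B ∪ A)) = {6}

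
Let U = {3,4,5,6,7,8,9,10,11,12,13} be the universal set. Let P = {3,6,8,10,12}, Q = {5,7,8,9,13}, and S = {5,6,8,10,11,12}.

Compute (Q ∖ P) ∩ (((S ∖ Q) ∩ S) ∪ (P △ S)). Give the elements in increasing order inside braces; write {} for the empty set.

{5}

Q ∖ P = {5,7,9,13}
S ∖ Q = {6,10,11,12}
(S ∖ Q) ∩ S = {6,10,11,12}
P △ S = {3,5,11}
((S ∖ Q) ∩ S) ∪ (P △ S) = {3,5,6,10,11,12}
(Q ∖ P) ∩ (((S ∖ Q) ∩ S) ∪ (P △ S)) = {5}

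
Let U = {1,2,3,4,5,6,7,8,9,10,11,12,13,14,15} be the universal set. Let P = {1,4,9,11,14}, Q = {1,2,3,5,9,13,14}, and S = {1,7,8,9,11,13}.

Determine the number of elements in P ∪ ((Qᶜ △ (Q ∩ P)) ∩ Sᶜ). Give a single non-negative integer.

9

Qᶜ = {4,6,7,8,10,11,12,15}
Q ∩ P = {1,9,14}
Qᶜ △ (Q ∩ P) = {1,4,6,7,8,9,10,11,12,14,15}
Sᶜ = {2,3,4,5,6,10,12,14,15}
(Qᶜ △ (Q ∩ P)) ∩ Sᶜ = {4,6,10,12,14,15}
P ∪ ((Qᶜ △ (Q ∩ P)) ∩ Sᶜ) = {1,4,6,9,10,11,12,14,15}
|P ∪ ((Qᶜ △ (Q ∩ P)) ∩ Sᶜ)| = 9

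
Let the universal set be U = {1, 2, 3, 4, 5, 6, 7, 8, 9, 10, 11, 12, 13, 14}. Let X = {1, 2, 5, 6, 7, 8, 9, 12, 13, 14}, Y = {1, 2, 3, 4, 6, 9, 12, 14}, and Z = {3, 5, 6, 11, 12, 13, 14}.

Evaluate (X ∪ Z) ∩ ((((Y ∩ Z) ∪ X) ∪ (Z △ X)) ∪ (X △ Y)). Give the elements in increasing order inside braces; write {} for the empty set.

{1, 2, 3, 5, 6, 7, 8, 9, 11, 12, 13, 14}

X ∪ Z = {1, 2, 3, 5, 6, 7, 8, 9, 11, 12, 13, 14}
Y ∩ Z = {3, 6, 12, 14}
(Y ∩ Z) ∪ X = {1, 2, 3, 5, 6, 7, 8, 9, 12, 13, 14}
Z △ X = {1, 2, 3, 7, 8, 9, 11}
((Y ∩ Z) ∪ X) ∪ (Z △ X) = {1, 2, 3, 5, 6, 7, 8, 9, 11, 12, 13, 14}
X △ Y = {3, 4, 5, 7, 8, 13}
(((Y ∩ Z) ∪ X) ∪ (Z △ X)) ∪ (X △ Y) = {1, 2, 3, 4, 5, 6, 7, 8, 9, 11, 12, 13, 14}
(X ∪ Z) ∩ ((((Y ∩ Z) ∪ X) ∪ (Z △ X)) ∪ (X △ Y)) = {1, 2, 3, 5, 6, 7, 8, 9, 11, 12, 13, 14}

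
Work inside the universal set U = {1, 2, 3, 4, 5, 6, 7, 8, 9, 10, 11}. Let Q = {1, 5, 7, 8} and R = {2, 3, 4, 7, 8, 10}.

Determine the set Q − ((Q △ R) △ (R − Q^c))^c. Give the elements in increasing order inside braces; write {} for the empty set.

Q △ R = {1, 2, 3, 4, 5, 10}
Q^c = {2, 3, 4, 6, 9, 10, 11}
R − Q^c = {7, 8}
(Q △ R) △ (R − Q^c) = {1, 2, 3, 4, 5, 7, 8, 10}
((Q △ R) △ (R − Q^c))^c = {6, 9, 11}
Q − ((Q △ R) △ (R − Q^c))^c = {1, 5, 7, 8}

{1, 5, 7, 8}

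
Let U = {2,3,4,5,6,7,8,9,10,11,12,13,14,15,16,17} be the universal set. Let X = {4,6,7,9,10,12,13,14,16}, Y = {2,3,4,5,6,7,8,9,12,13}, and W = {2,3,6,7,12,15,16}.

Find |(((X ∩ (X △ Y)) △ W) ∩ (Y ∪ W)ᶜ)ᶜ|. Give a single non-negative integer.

X △ Y = {2,3,5,8,10,14,16}
X ∩ (X △ Y) = {10,14,16}
(X ∩ (X △ Y)) △ W = {2,3,6,7,10,12,14,15}
Y ∪ W = {2,3,4,5,6,7,8,9,12,13,15,16}
(Y ∪ W)ᶜ = {10,11,14,17}
((X ∩ (X △ Y)) △ W) ∩ (Y ∪ W)ᶜ = {10,14}
(((X ∩ (X △ Y)) △ W) ∩ (Y ∪ W)ᶜ)ᶜ = {2,3,4,5,6,7,8,9,11,12,13,15,16,17}
|(((X ∩ (X △ Y)) △ W) ∩ (Y ∪ W)ᶜ)ᶜ| = 14

14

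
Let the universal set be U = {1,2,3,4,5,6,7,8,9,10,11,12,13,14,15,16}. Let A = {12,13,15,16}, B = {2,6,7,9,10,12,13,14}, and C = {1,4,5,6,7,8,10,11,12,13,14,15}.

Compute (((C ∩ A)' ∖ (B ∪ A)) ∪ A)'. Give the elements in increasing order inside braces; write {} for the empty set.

{2,6,7,9,10,14}

C ∩ A = {12,13,15}
(C ∩ A)' = {1,2,3,4,5,6,7,8,9,10,11,14,16}
B ∪ A = {2,6,7,9,10,12,13,14,15,16}
(C ∩ A)' ∖ (B ∪ A) = {1,3,4,5,8,11}
((C ∩ A)' ∖ (B ∪ A)) ∪ A = {1,3,4,5,8,11,12,13,15,16}
(((C ∩ A)' ∖ (B ∪ A)) ∪ A)' = {2,6,7,9,10,14}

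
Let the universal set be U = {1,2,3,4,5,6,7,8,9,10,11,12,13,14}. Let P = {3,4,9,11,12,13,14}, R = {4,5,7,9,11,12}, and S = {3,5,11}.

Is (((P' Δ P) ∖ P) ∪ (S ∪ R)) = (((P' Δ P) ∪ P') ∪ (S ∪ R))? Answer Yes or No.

No

P' = {1,2,5,6,7,8,10}
P' Δ P = {1,2,3,4,5,6,7,8,9,10,11,12,13,14}
(P' Δ P) ∖ P = {1,2,5,6,7,8,10}
S ∪ R = {3,4,5,7,9,11,12}
((P' Δ P) ∖ P) ∪ (S ∪ R) = {1,2,3,4,5,6,7,8,9,10,11,12}
(P' Δ P) ∪ P' = {1,2,3,4,5,6,7,8,9,10,11,12,13,14}
((P' Δ P) ∪ P') ∪ (S ∪ R) = {1,2,3,4,5,6,7,8,9,10,11,12,13,14}
13 ∈ ((P' Δ P) ∪ P') ∪ (S ∪ R) but 13 ∉ ((P' Δ P) ∖ P) ∪ (S ∪ R), so they differ.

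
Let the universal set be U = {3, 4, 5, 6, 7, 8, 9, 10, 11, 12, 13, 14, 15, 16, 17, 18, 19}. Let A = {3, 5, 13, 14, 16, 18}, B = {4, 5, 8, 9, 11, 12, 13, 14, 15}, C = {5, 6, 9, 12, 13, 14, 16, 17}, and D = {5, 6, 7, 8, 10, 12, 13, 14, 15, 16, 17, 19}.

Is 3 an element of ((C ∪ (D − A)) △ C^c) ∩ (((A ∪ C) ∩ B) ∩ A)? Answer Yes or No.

No

3 ∉ D and 3 ∈ A, so 3 ∉ D − A
3 ∉ C and 3 ∉ (D − A), so 3 ∉ C ∪ (D − A)
3 ∉ C, so 3 ∈ C^c
3 ∉ (C ∪ (D − A)) and 3 ∈ C^c, so 3 ∈ (C ∪ (D − A)) △ C^c
3 ∈ A and 3 ∉ C, so 3 ∈ A ∪ C
3 ∈ (A ∪ C) and 3 ∉ B, so 3 ∉ (A ∪ C) ∩ B
3 ∉ ((A ∪ C) ∩ B) and 3 ∈ A, so 3 ∉ ((A ∪ C) ∩ B) ∩ A
3 ∈ ((C ∪ (D − A)) △ C^c) and 3 ∉ (((A ∪ C) ∩ B) ∩ A), so 3 ∉ ((C ∪ (D − A)) △ C^c) ∩ (((A ∪ C) ∩ B) ∩ A)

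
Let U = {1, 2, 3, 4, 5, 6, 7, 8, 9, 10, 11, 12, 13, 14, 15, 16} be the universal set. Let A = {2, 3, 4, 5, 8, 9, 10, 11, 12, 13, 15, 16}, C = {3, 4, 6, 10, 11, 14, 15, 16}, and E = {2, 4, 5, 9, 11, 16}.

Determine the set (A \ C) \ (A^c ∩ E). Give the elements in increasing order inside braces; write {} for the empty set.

{2, 5, 8, 9, 12, 13}

A \ C = {2, 5, 8, 9, 12, 13}
A^c = {1, 6, 7, 14}
A^c ∩ E = {}
(A \ C) \ (A^c ∩ E) = {2, 5, 8, 9, 12, 13}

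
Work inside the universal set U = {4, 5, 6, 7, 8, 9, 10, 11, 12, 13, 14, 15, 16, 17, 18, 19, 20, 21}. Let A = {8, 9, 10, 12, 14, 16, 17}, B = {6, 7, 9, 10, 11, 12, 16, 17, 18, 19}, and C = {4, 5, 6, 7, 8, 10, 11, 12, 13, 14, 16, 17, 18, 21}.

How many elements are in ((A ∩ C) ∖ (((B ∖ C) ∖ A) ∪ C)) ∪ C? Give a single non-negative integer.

A ∩ C = {8, 10, 12, 14, 16, 17}
B ∖ C = {9, 19}
(B ∖ C) ∖ A = {19}
((B ∖ C) ∖ A) ∪ C = {4, 5, 6, 7, 8, 10, 11, 12, 13, 14, 16, 17, 18, 19, 21}
(A ∩ C) ∖ (((B ∖ C) ∖ A) ∪ C) = {}
((A ∩ C) ∖ (((B ∖ C) ∖ A) ∪ C)) ∪ C = {4, 5, 6, 7, 8, 10, 11, 12, 13, 14, 16, 17, 18, 21}
|((A ∩ C) ∖ (((B ∖ C) ∖ A) ∪ C)) ∪ C| = 14

14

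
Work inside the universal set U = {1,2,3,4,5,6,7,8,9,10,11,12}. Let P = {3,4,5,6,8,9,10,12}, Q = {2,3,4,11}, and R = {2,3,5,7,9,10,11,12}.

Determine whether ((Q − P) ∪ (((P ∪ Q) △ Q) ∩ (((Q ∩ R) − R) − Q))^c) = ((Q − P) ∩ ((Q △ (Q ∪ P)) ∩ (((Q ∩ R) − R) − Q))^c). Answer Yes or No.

Q − P = {2,11}
P ∪ Q = {2,3,4,5,6,8,9,10,11,12}
(P ∪ Q) △ Q = {5,6,8,9,10,12}
Q ∩ R = {2,3,11}
(Q ∩ R) − R = {}
((Q ∩ R) − R) − Q = {}
((P ∪ Q) △ Q) ∩ (((Q ∩ R) − R) − Q) = {}
(((P ∪ Q) △ Q) ∩ (((Q ∩ R) − R) − Q))^c = {1,2,3,4,5,6,7,8,9,10,11,12}
(Q − P) ∪ (((P ∪ Q) △ Q) ∩ (((Q ∩ R) − R) − Q))^c = {1,2,3,4,5,6,7,8,9,10,11,12}
Q ∪ P = {2,3,4,5,6,8,9,10,11,12}
Q △ (Q ∪ P) = {5,6,8,9,10,12}
(Q △ (Q ∪ P)) ∩ (((Q ∩ R) − R) − Q) = {}
((Q △ (Q ∪ P)) ∩ (((Q ∩ R) − R) − Q))^c = {1,2,3,4,5,6,7,8,9,10,11,12}
(Q − P) ∩ ((Q △ (Q ∪ P)) ∩ (((Q ∩ R) − R) − Q))^c = {2,11}
1 ∈ (Q − P) ∪ (((P ∪ Q) △ Q) ∩ (((Q ∩ R) − R) − Q))^c but 1 ∉ (Q − P) ∩ ((Q △ (Q ∪ P)) ∩ (((Q ∩ R) − R) − Q))^c, so they differ.

No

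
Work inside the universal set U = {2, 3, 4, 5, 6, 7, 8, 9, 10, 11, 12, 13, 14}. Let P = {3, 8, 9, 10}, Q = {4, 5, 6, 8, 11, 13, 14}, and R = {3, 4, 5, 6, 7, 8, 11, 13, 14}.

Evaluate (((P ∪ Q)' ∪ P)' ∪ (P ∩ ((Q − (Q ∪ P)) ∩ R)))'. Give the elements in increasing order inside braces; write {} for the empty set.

P ∪ Q = {3, 4, 5, 6, 8, 9, 10, 11, 13, 14}
(P ∪ Q)' = {2, 7, 12}
(P ∪ Q)' ∪ P = {2, 3, 7, 8, 9, 10, 12}
((P ∪ Q)' ∪ P)' = {4, 5, 6, 11, 13, 14}
Q ∪ P = {3, 4, 5, 6, 8, 9, 10, 11, 13, 14}
Q − (Q ∪ P) = {}
(Q − (Q ∪ P)) ∩ R = {}
P ∩ ((Q − (Q ∪ P)) ∩ R) = {}
((P ∪ Q)' ∪ P)' ∪ (P ∩ ((Q − (Q ∪ P)) ∩ R)) = {4, 5, 6, 11, 13, 14}
(((P ∪ Q)' ∪ P)' ∪ (P ∩ ((Q − (Q ∪ P)) ∩ R)))' = {2, 3, 7, 8, 9, 10, 12}

{2, 3, 7, 8, 9, 10, 12}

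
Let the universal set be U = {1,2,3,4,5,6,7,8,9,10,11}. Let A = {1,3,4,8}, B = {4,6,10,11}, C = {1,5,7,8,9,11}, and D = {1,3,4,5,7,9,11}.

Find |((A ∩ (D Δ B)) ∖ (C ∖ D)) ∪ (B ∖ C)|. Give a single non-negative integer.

D Δ B = {1,3,5,6,7,9,10}
A ∩ (D Δ B) = {1,3}
C ∖ D = {8}
(A ∩ (D Δ B)) ∖ (C ∖ D) = {1,3}
B ∖ C = {4,6,10}
((A ∩ (D Δ B)) ∖ (C ∖ D)) ∪ (B ∖ C) = {1,3,4,6,10}
|((A ∩ (D Δ B)) ∖ (C ∖ D)) ∪ (B ∖ C)| = 5

5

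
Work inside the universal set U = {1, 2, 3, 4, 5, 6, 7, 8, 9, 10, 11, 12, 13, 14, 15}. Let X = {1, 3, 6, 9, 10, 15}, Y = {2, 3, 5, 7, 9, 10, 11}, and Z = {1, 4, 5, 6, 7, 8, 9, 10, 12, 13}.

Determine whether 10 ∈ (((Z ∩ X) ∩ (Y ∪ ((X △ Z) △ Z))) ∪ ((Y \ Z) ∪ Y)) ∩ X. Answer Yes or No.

10 ∈ Z and 10 ∈ X, so 10 ∈ Z ∩ X
10 ∈ X and 10 ∈ Z, so 10 ∉ X △ Z
10 ∉ (X △ Z) and 10 ∈ Z, so 10 ∈ (X △ Z) △ Z
10 ∈ Y and 10 ∈ ((X △ Z) △ Z), so 10 ∈ Y ∪ ((X △ Z) △ Z)
10 ∈ (Z ∩ X) and 10 ∈ (Y ∪ ((X △ Z) △ Z)), so 10 ∈ (Z ∩ X) ∩ (Y ∪ ((X △ Z) △ Z))
10 ∈ Y and 10 ∈ Z, so 10 ∉ Y \ Z
10 ∉ (Y \ Z) and 10 ∈ Y, so 10 ∈ (Y \ Z) ∪ Y
10 ∈ ((Z ∩ X) ∩ (Y ∪ ((X △ Z) △ Z))) and 10 ∈ ((Y \ Z) ∪ Y), so 10 ∈ ((Z ∩ X) ∩ (Y ∪ ((X △ Z) △ Z))) ∪ ((Y \ Z) ∪ Y)
10 ∈ (((Z ∩ X) ∩ (Y ∪ ((X △ Z) △ Z))) ∪ ((Y \ Z) ∪ Y)) and 10 ∈ X, so 10 ∈ (((Z ∩ X) ∩ (Y ∪ ((X △ Z) △ Z))) ∪ ((Y \ Z) ∪ Y)) ∩ X

Yes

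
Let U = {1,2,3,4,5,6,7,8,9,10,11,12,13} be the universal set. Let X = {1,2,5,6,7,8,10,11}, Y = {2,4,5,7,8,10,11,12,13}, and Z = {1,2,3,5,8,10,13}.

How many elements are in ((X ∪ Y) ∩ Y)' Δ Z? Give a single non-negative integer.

7

X ∪ Y = {1,2,4,5,6,7,8,10,11,12,13}
(X ∪ Y) ∩ Y = {2,4,5,7,8,10,11,12,13}
((X ∪ Y) ∩ Y)' = {1,3,6,9}
((X ∪ Y) ∩ Y)' Δ Z = {2,5,6,8,9,10,13}
|((X ∪ Y) ∩ Y)' Δ Z| = 7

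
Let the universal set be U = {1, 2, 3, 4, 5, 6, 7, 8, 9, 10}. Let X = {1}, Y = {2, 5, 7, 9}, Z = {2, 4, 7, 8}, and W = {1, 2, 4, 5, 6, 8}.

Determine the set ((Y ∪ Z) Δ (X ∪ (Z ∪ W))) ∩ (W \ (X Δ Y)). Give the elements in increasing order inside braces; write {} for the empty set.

Y ∪ Z = {2, 4, 5, 7, 8, 9}
Z ∪ W = {1, 2, 4, 5, 6, 7, 8}
X ∪ (Z ∪ W) = {1, 2, 4, 5, 6, 7, 8}
(Y ∪ Z) Δ (X ∪ (Z ∪ W)) = {1, 6, 9}
X Δ Y = {1, 2, 5, 7, 9}
W \ (X Δ Y) = {4, 6, 8}
((Y ∪ Z) Δ (X ∪ (Z ∪ W))) ∩ (W \ (X Δ Y)) = {6}

{6}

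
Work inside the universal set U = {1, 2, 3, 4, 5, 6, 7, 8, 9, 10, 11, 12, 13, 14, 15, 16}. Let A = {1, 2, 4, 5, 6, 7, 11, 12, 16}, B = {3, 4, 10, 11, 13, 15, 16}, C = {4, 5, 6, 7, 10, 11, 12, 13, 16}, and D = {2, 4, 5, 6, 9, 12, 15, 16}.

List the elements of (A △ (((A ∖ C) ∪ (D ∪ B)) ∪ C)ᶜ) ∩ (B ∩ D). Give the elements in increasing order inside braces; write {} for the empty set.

{4, 16}

A ∖ C = {1, 2}
D ∪ B = {2, 3, 4, 5, 6, 9, 10, 11, 12, 13, 15, 16}
(A ∖ C) ∪ (D ∪ B) = {1, 2, 3, 4, 5, 6, 9, 10, 11, 12, 13, 15, 16}
((A ∖ C) ∪ (D ∪ B)) ∪ C = {1, 2, 3, 4, 5, 6, 7, 9, 10, 11, 12, 13, 15, 16}
(((A ∖ C) ∪ (D ∪ B)) ∪ C)ᶜ = {8, 14}
A △ (((A ∖ C) ∪ (D ∪ B)) ∪ C)ᶜ = {1, 2, 4, 5, 6, 7, 8, 11, 12, 14, 16}
B ∩ D = {4, 15, 16}
(A △ (((A ∖ C) ∪ (D ∪ B)) ∪ C)ᶜ) ∩ (B ∩ D) = {4, 16}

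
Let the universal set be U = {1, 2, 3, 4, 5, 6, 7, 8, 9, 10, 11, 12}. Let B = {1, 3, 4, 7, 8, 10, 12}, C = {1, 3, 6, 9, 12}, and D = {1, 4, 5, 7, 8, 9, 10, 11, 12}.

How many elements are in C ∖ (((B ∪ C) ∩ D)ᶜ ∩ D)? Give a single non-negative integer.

B ∪ C = {1, 3, 4, 6, 7, 8, 9, 10, 12}
(B ∪ C) ∩ D = {1, 4, 7, 8, 9, 10, 12}
((B ∪ C) ∩ D)ᶜ = {2, 3, 5, 6, 11}
((B ∪ C) ∩ D)ᶜ ∩ D = {5, 11}
C ∖ (((B ∪ C) ∩ D)ᶜ ∩ D) = {1, 3, 6, 9, 12}
|C ∖ (((B ∪ C) ∩ D)ᶜ ∩ D)| = 5

5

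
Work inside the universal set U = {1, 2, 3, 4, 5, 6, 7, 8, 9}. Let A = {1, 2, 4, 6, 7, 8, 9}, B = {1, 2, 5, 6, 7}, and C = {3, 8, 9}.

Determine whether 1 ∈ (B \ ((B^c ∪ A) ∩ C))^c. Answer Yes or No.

1 ∈ B, so 1 ∉ B^c
1 ∉ B^c and 1 ∈ A, so 1 ∈ B^c ∪ A
1 ∈ (B^c ∪ A) and 1 ∉ C, so 1 ∉ (B^c ∪ A) ∩ C
1 ∈ B and 1 ∉ ((B^c ∪ A) ∩ C), so 1 ∈ B \ ((B^c ∪ A) ∩ C)
1 ∉ (B \ ((B^c ∪ A) ∩ C))^c since 1 ∈ (B \ ((B^c ∪ A) ∩ C))

No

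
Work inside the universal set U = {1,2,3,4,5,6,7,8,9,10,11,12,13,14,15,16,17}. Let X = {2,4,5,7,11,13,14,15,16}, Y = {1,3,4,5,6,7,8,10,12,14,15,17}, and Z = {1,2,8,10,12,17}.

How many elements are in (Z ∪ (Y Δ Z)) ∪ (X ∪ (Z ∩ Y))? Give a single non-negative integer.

Y Δ Z = {2,3,4,5,6,7,14,15}
Z ∪ (Y Δ Z) = {1,2,3,4,5,6,7,8,10,12,14,15,17}
Z ∩ Y = {1,8,10,12,17}
X ∪ (Z ∩ Y) = {1,2,4,5,7,8,10,11,12,13,14,15,16,17}
(Z ∪ (Y Δ Z)) ∪ (X ∪ (Z ∩ Y)) = {1,2,3,4,5,6,7,8,10,11,12,13,14,15,16,17}
|(Z ∪ (Y Δ Z)) ∪ (X ∪ (Z ∩ Y))| = 16

16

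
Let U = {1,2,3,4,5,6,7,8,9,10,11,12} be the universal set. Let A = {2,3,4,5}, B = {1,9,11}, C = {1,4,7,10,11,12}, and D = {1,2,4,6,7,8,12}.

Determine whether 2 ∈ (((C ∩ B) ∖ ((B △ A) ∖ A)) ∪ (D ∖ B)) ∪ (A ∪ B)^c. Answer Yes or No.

2 ∉ C and 2 ∉ B, so 2 ∉ C ∩ B
2 ∉ B and 2 ∈ A, so 2 ∈ B △ A
2 ∈ (B △ A) and 2 ∈ A, so 2 ∉ (B △ A) ∖ A
2 ∉ (C ∩ B) and 2 ∉ ((B △ A) ∖ A), so 2 ∉ (C ∩ B) ∖ ((B △ A) ∖ A)
2 ∈ D and 2 ∉ B, so 2 ∈ D ∖ B
2 ∉ ((C ∩ B) ∖ ((B △ A) ∖ A)) and 2 ∈ (D ∖ B), so 2 ∈ ((C ∩ B) ∖ ((B △ A) ∖ A)) ∪ (D ∖ B)
2 ∈ A and 2 ∉ B, so 2 ∈ A ∪ B
2 ∉ (A ∪ B)^c since 2 ∈ (A ∪ B)
2 ∈ (((C ∩ B) ∖ ((B △ A) ∖ A)) ∪ (D ∖ B)) and 2 ∉ (A ∪ B)^c, so 2 ∈ (((C ∩ B) ∖ ((B △ A) ∖ A)) ∪ (D ∖ B)) ∪ (A ∪ B)^c

Yes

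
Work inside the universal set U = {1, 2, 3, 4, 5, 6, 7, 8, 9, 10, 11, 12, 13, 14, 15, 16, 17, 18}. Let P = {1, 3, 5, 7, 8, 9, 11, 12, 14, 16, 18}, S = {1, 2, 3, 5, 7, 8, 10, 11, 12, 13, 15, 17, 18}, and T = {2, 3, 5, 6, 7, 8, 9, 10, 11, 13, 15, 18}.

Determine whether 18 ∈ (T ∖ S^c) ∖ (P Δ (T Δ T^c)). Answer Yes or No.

18 ∈ S, so 18 ∉ S^c
18 ∈ T and 18 ∉ S^c, so 18 ∈ T ∖ S^c
18 ∈ T, so 18 ∉ T^c
18 ∈ T and 18 ∉ T^c, so 18 ∈ T Δ T^c
18 ∈ P and 18 ∈ (T Δ T^c), so 18 ∉ P Δ (T Δ T^c)
18 ∈ (T ∖ S^c) and 18 ∉ (P Δ (T Δ T^c)), so 18 ∈ (T ∖ S^c) ∖ (P Δ (T Δ T^c))

Yes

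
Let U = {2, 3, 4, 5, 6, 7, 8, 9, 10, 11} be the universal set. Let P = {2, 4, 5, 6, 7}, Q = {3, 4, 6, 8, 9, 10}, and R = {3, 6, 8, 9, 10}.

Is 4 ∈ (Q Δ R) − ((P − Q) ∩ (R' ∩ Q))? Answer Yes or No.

Yes

4 ∈ Q and 4 ∉ R, so 4 ∈ Q Δ R
4 ∈ P and 4 ∈ Q, so 4 ∉ P − Q
4 ∉ R, so 4 ∈ R'
4 ∈ R' and 4 ∈ Q, so 4 ∈ R' ∩ Q
4 ∉ (P − Q) and 4 ∈ (R' ∩ Q), so 4 ∉ (P − Q) ∩ (R' ∩ Q)
4 ∈ (Q Δ R) and 4 ∉ ((P − Q) ∩ (R' ∩ Q)), so 4 ∈ (Q Δ R) − ((P − Q) ∩ (R' ∩ Q))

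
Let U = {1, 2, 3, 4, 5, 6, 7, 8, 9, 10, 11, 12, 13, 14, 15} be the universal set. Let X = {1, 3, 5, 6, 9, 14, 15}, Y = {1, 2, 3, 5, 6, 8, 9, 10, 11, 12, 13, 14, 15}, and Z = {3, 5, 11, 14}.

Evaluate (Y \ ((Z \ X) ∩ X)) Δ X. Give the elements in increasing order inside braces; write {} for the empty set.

{2, 8, 10, 11, 12, 13}

Z \ X = {11}
(Z \ X) ∩ X = {}
Y \ ((Z \ X) ∩ X) = {1, 2, 3, 5, 6, 8, 9, 10, 11, 12, 13, 14, 15}
(Y \ ((Z \ X) ∩ X)) Δ X = {2, 8, 10, 11, 12, 13}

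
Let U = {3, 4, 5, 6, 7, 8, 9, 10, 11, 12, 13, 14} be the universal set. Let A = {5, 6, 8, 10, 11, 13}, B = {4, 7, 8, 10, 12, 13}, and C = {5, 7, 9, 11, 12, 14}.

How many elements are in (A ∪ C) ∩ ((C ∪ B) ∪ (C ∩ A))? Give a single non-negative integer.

9

A ∪ C = {5, 6, 7, 8, 9, 10, 11, 12, 13, 14}
C ∪ B = {4, 5, 7, 8, 9, 10, 11, 12, 13, 14}
C ∩ A = {5, 11}
(C ∪ B) ∪ (C ∩ A) = {4, 5, 7, 8, 9, 10, 11, 12, 13, 14}
(A ∪ C) ∩ ((C ∪ B) ∪ (C ∩ A)) = {5, 7, 8, 9, 10, 11, 12, 13, 14}
|(A ∪ C) ∩ ((C ∪ B) ∪ (C ∩ A))| = 9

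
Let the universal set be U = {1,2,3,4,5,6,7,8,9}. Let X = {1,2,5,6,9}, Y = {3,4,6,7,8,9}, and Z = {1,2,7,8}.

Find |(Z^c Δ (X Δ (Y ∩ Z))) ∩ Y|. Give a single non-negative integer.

4

Z^c = {3,4,5,6,9}
Y ∩ Z = {7,8}
X Δ (Y ∩ Z) = {1,2,5,6,7,8,9}
Z^c Δ (X Δ (Y ∩ Z)) = {1,2,3,4,7,8}
(Z^c Δ (X Δ (Y ∩ Z))) ∩ Y = {3,4,7,8}
|(Z^c Δ (X Δ (Y ∩ Z))) ∩ Y| = 4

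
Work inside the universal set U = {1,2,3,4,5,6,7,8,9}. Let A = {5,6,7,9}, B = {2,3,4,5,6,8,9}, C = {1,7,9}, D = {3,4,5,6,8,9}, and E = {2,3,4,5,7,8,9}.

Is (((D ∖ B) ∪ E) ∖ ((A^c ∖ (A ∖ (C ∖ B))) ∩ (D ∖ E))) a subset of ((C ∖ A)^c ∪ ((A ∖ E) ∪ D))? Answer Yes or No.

D ∖ B = {}
(D ∖ B) ∪ E = {2,3,4,5,7,8,9}
A^c = {1,2,3,4,8}
C ∖ B = {1,7}
A ∖ (C ∖ B) = {5,6,9}
A^c ∖ (A ∖ (C ∖ B)) = {1,2,3,4,8}
D ∖ E = {6}
(A^c ∖ (A ∖ (C ∖ B))) ∩ (D ∖ E) = {}
((D ∖ B) ∪ E) ∖ ((A^c ∖ (A ∖ (C ∖ B))) ∩ (D ∖ E)) = {2,3,4,5,7,8,9}
C ∖ A = {1}
(C ∖ A)^c = {2,3,4,5,6,7,8,9}
A ∖ E = {6}
(A ∖ E) ∪ D = {3,4,5,6,8,9}
(C ∖ A)^c ∪ ((A ∖ E) ∪ D) = {2,3,4,5,6,7,8,9}
Every element of {2,3,4,5,7,8,9} is in {2,3,4,5,6,7,8,9}, so ((D ∖ B) ∪ E) ∖ ((A^c ∖ (A ∖ (C ∖ B))) ∩ (D ∖ E)) ⊆ (C ∖ A)^c ∪ ((A ∖ E) ∪ D).

Yes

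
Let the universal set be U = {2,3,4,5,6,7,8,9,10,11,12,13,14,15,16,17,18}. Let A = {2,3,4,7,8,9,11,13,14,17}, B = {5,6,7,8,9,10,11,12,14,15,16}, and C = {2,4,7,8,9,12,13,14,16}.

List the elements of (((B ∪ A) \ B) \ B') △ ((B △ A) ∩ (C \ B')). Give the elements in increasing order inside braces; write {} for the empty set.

B ∪ A = {2,3,4,5,6,7,8,9,10,11,12,13,14,15,16,17}
(B ∪ A) \ B = {2,3,4,13,17}
B' = {2,3,4,13,17,18}
((B ∪ A) \ B) \ B' = {}
B △ A = {2,3,4,5,6,10,12,13,15,16,17}
C \ B' = {7,8,9,12,14,16}
(B △ A) ∩ (C \ B') = {12,16}
(((B ∪ A) \ B) \ B') △ ((B △ A) ∩ (C \ B')) = {12,16}

{12,16}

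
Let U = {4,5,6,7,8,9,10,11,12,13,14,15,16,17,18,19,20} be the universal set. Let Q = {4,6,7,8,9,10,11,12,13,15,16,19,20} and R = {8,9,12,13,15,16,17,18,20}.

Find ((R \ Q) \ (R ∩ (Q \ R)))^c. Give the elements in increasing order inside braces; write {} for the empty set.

{4,5,6,7,8,9,10,11,12,13,14,15,16,19,20}

R \ Q = {17,18}
Q \ R = {4,6,7,10,11,19}
R ∩ (Q \ R) = {}
(R \ Q) \ (R ∩ (Q \ R)) = {17,18}
((R \ Q) \ (R ∩ (Q \ R)))^c = {4,5,6,7,8,9,10,11,12,13,14,15,16,19,20}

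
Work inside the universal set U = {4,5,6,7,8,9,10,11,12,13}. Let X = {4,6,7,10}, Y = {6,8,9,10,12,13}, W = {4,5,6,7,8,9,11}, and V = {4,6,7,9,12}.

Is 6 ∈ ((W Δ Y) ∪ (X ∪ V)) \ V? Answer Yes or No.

No

6 ∈ W and 6 ∈ Y, so 6 ∉ W Δ Y
6 ∈ X and 6 ∈ V, so 6 ∈ X ∪ V
6 ∉ (W Δ Y) and 6 ∈ (X ∪ V), so 6 ∈ (W Δ Y) ∪ (X ∪ V)
6 ∈ ((W Δ Y) ∪ (X ∪ V)) and 6 ∈ V, so 6 ∉ ((W Δ Y) ∪ (X ∪ V)) \ V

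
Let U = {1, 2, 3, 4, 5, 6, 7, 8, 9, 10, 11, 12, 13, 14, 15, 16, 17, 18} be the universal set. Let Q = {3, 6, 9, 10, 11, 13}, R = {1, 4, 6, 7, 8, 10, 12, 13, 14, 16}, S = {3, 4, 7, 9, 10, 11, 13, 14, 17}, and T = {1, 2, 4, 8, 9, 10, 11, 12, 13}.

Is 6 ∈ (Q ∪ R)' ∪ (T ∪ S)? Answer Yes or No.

No

6 ∈ Q and 6 ∈ R, so 6 ∈ Q ∪ R
6 ∉ (Q ∪ R)' since 6 ∈ (Q ∪ R)
6 ∉ T and 6 ∉ S, so 6 ∉ T ∪ S
6 ∉ (Q ∪ R)' and 6 ∉ (T ∪ S), so 6 ∉ (Q ∪ R)' ∪ (T ∪ S)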